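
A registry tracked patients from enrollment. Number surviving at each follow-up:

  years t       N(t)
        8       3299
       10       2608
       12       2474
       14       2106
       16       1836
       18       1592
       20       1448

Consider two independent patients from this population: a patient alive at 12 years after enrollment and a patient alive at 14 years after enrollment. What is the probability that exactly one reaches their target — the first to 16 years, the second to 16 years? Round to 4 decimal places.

p₁ = N(16)/N(12) = 1836/2474 = 0.742118; p₂ = N(16)/N(14) = 1836/2106 = 0.871795.
P(exactly one) = p₁(1−p₂) + (1−p₁)p₂ = 0.095143 + 0.224820 = 0.319963.

0.3200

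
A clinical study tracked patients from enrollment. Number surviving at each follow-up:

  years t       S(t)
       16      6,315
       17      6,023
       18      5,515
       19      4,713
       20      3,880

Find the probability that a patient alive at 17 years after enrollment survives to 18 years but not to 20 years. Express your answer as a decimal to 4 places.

This is the probability of reaching 18 but not 20, conditional on being alive at 17: (S(18) − S(20)) / S(17).
= (5,515 − 3,880) / 6,023 = 1,635 / 6,023 = 0.271459.

0.2715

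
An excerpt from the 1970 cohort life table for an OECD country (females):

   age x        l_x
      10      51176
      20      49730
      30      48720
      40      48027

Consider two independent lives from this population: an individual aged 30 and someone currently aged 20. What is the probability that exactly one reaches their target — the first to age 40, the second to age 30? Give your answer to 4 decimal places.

p₁ = l_40/l_30 = 48027/48720 = 0.985776; p₂ = l_30/l_20 = 48720/49730 = 0.979690.
P(exactly one) = p₁(1−p₂) + (1−p₁)p₂ = 0.020021 + 0.013935 = 0.033956.

0.0340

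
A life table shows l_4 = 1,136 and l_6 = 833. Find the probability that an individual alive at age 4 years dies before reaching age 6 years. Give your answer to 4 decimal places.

0.2667

P(die before 6 | alive at 4) = 1 − l_6/l_4 = 1 − 833/1,136 = (303)/1,136 = 0.266725.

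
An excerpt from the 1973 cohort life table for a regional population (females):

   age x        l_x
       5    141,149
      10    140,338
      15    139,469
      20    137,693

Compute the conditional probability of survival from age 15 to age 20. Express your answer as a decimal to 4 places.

0.9873

The conditional survival probability is l_20/l_15 = 137,693/139,469 = 0.987266.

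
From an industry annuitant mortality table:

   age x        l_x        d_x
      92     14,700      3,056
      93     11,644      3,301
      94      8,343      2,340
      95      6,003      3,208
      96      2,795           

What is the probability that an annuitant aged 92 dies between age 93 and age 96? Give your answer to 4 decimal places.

0.6020

This is the probability of reaching 93 but not 96, conditional on being alive at 92: (l_93 − l_96) / l_92.
= (11,644 − 2,795) / 14,700 = 8,849 / 14,700 = 0.601973.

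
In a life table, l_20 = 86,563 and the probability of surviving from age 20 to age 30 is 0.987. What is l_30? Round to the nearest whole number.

85438

l_30 = l_20 × p = 86,563 × 0.987 = 85438.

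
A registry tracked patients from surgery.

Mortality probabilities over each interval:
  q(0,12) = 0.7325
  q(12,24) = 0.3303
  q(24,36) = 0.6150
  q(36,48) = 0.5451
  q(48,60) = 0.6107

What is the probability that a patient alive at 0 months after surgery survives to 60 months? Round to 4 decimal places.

Survival from 0 to 60 is the product of surviving each interval: (1 − 0.7325) × (1 − 0.3303) × (1 − 0.6150) × (1 − 0.5451) × (1 − 0.6107).
= 0.2675 × 0.6697 × 0.3850 × 0.4549 × 0.3893 = 0.012214.

0.0122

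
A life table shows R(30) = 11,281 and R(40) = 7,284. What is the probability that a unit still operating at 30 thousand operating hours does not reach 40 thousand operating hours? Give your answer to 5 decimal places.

P(fail before 40 | operational at 30) = 1 − R(40)/R(30) = 1 − 7,284/11,281 = (3,997)/11,281 = 0.354313.

0.35431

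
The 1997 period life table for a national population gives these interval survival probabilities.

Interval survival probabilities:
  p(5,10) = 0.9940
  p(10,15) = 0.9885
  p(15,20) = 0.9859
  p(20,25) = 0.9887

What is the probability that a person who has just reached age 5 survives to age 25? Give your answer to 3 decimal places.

0.958

Survival from 5 to 25 is the product of surviving each interval: 0.9940 × 0.9885 × 0.9859 × 0.9887.
= 0.957768.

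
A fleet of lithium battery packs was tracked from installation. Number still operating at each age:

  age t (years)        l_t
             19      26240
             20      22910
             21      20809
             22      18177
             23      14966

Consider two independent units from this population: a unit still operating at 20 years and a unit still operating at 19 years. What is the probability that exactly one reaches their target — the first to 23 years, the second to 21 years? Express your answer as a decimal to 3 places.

p₁ = l_23/l_20 = 14966/22910 = 0.653252; p₂ = l_21/l_19 = 20809/26240 = 0.793026.
P(exactly one) = p₁(1−p₂) + (1−p₁)p₂ = 0.135206 + 0.274980 = 0.410186.

0.410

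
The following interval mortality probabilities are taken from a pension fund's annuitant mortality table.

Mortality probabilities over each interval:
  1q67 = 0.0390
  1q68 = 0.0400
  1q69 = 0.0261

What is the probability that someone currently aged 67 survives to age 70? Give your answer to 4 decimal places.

Survival from 67 to 70 is the product of surviving each interval: (1 − 0.0390) × (1 − 0.0400) × (1 − 0.0261).
= 0.9610 × 0.9600 × 0.9739 = 0.898481.

0.8985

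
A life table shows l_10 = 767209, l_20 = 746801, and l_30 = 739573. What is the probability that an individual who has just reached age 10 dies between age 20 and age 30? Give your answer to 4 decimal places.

0.0094

We want 10|10q10 = (l_20 − l_30)/l_10.
This is the probability of reaching 20 but not 30, conditional on being alive at 10: (l_20 − l_30) / l_10.
= (746801 − 739573) / 767209 = 7228 / 767209 = 0.009421.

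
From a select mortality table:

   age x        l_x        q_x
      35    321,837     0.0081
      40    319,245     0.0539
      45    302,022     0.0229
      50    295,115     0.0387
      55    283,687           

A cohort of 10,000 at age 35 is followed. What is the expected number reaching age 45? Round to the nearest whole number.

9384

The relevant probability is 302,022/321,837 = 0.938432.
Expected number = 10,000 × 0.938432 = 9384.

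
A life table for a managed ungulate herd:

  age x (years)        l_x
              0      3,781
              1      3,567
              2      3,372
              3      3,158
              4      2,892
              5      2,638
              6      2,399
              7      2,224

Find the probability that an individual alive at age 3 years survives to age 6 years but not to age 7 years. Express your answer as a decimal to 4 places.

This is the probability of reaching 6 but not 7, conditional on being alive at 3: (l_6 − l_7) / l_3.
= (2,399 − 2,224) / 3,158 = 175 / 3,158 = 0.055415.

0.0554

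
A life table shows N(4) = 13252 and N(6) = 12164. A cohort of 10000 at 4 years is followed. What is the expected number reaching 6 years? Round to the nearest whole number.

9179

The relevant probability is 12164/13252 = 0.917899.
Expected number = 10000 × 0.917899 = 9179.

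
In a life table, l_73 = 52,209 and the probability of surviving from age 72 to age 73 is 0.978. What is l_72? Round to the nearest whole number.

l_72 = l_73 / p = 52,209 / 0.978 = 53383.

53383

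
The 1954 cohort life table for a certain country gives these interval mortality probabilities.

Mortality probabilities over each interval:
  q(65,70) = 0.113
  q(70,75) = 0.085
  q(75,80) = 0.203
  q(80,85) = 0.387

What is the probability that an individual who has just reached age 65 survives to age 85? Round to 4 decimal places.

Chaining the interval survival probabilities: (1 − 0.113) × (1 − 0.085) × (1 − 0.203) × (1 − 0.387).
= 0.887 × 0.915 × 0.797 × 0.613 = 0.396519.

0.3965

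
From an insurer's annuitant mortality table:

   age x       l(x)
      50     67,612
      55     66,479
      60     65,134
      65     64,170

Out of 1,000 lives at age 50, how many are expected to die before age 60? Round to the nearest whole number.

The relevant probability is 1 − 65,134/67,612 = 0.036650.
Expected number = 1,000 × 0.036650 = 37.

37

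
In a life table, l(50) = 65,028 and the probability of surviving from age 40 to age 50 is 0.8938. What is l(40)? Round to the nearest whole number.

72755

l(40) = l(50) / p = 65,028 / 0.8938 = 72755.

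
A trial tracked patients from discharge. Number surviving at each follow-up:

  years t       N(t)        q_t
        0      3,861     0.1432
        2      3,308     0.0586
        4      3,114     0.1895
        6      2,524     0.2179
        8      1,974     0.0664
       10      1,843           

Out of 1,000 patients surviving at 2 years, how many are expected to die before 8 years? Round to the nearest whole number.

403

The relevant probability is 1 − 1,974/3,308 = 0.403265.
Expected number = 1,000 × 0.403265 = 403.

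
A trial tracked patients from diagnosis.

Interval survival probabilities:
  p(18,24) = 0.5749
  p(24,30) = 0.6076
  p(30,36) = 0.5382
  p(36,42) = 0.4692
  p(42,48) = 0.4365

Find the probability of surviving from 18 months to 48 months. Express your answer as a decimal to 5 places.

0.03850

P(survive 18→48) = 0.5749 × 0.6076 × 0.5382 × 0.4692 × 0.4365.
= 0.038503.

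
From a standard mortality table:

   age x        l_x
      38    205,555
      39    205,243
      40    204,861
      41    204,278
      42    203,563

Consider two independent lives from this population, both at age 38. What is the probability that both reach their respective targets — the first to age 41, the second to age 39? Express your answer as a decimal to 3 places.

p₁ = l_41/l_38 = 204,278/205,555 = 0.993788; p₂ = l_39/l_38 = 205,243/205,555 = 0.998482.
P(both) = p₁ × p₂ = 0.993788 × 0.998482 = 0.992279.

0.992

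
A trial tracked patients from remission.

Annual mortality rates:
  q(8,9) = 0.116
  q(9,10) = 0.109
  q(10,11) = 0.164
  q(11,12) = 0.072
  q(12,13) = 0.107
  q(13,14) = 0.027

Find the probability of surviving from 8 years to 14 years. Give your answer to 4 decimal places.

Survival from 8 to 14 is the product of surviving each interval: (1 − 0.116) × (1 − 0.109) × (1 − 0.164) × (1 − 0.072) × (1 − 0.107) × (1 − 0.027).
= 0.884 × 0.891 × 0.836 × 0.928 × 0.893 × 0.973 = 0.530944.

0.5309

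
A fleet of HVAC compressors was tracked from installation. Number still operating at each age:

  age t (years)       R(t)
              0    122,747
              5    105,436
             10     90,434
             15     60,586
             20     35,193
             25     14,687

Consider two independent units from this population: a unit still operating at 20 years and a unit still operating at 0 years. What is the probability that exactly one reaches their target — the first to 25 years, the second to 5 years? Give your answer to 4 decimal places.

0.5594

p₁ = R(25)/R(20) = 14,687/35,193 = 0.417327; p₂ = R(5)/R(0) = 105,436/122,747 = 0.858970.
P(exactly one) = p₁(1−p₂) + (1−p₁)p₂ = 0.058856 + 0.500499 = 0.559354.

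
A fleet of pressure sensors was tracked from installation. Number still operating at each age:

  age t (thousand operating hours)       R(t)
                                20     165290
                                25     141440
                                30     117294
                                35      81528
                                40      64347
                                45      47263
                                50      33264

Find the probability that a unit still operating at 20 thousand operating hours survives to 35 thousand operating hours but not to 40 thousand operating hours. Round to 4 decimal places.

0.1039

This is the probability of reaching 35 but not 40, conditional on being operational at 20: (R(35) − R(40)) / R(20).
= (81528 − 64347) / 165290 = 17181 / 165290 = 0.103945.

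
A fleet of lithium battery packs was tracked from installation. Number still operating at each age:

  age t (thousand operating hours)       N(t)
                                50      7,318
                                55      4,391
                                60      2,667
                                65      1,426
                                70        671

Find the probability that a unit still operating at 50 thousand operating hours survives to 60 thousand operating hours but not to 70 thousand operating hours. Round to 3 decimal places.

This is the probability of reaching 60 but not 70, conditional on being operational at 50: (N(60) − N(70)) / N(50).
= (2,667 − 671) / 7,318 = 1,996 / 7,318 = 0.272752.

0.273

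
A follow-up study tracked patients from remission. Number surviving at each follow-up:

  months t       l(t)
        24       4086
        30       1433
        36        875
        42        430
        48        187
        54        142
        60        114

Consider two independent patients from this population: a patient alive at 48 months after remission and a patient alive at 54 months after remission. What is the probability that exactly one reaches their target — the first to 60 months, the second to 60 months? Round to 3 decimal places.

p₁ = l(60)/l(48) = 114/187 = 0.609626; p₂ = l(60)/l(54) = 114/142 = 0.802817.
P(exactly one) = p₁(1−p₂) + (1−p₁)p₂ = 0.120208 + 0.313399 = 0.433607.

0.434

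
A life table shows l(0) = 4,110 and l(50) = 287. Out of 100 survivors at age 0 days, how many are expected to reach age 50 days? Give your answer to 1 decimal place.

The relevant probability is 287/4,110 = 0.069830.
Expected number = 100 × 0.069830 = 7.0.

7.0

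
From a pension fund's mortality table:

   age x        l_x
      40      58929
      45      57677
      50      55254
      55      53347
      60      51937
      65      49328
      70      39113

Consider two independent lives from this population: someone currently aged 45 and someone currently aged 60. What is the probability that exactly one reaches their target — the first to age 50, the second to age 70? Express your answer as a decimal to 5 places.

p₁ = l_50/l_45 = 55254/57677 = 0.957990; p₂ = l_70/l_60 = 39113/51937 = 0.753085.
P(exactly one) = p₁(1−p₂) + (1−p₁)p₂ = 0.236542 + 0.031637 = 0.268179.

0.26818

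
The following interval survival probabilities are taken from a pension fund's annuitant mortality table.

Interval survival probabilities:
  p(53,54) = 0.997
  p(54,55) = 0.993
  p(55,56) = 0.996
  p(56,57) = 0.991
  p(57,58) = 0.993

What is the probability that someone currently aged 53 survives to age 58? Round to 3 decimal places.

The overall survival probability is 0.997 × 0.993 × 0.996 × 0.991 × 0.993.
= 0.970346.

0.970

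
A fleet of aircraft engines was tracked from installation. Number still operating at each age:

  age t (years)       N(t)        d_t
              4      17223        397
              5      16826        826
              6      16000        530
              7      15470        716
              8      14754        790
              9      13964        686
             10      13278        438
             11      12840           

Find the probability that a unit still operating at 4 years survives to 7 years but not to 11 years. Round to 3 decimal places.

This is the probability of reaching 7 but not 11, conditional on being operational at 4: (N(7) − N(11)) / N(4).
= (15470 − 12840) / 17223 = 2630 / 17223 = 0.152703.

0.153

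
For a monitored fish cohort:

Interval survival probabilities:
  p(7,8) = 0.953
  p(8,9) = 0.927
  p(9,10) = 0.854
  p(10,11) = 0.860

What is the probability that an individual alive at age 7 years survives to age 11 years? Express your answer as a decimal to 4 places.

Chaining the interval survival probabilities: 0.953 × 0.927 × 0.854 × 0.860.
= 0.648827.

0.6488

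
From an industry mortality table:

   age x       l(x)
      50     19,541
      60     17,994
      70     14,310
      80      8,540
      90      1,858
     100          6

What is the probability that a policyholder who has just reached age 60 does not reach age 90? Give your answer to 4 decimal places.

0.8967

P(die before 90 | alive at 60) = 1 − l(90)/l(60) = 1 − 1,858/17,994 = (16,136)/17,994 = 0.896743.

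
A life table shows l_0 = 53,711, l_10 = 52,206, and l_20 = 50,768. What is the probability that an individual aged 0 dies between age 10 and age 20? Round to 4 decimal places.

We want 10|10q0 = (l_10 − l_20)/l_0.
This is the probability of reaching 10 but not 20, conditional on being alive at 0: (l_10 − l_20) / l_0.
= (52,206 − 50,768) / 53,711 = 1,438 / 53,711 = 0.026773.

0.0268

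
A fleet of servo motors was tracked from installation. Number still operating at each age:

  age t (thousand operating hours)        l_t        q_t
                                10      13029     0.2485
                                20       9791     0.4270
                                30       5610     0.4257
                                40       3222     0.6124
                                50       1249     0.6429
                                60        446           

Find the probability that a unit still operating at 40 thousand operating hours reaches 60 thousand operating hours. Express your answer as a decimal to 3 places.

The conditional survival probability is l_60/l_40 = 446/3222 = 0.138423.

0.138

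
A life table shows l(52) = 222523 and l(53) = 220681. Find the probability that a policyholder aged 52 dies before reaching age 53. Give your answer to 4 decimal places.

P(die before 53 | alive at 52) = 1 − l(53)/l(52) = 1 − 220681/222523 = (1842)/222523 = 0.008278.

0.0083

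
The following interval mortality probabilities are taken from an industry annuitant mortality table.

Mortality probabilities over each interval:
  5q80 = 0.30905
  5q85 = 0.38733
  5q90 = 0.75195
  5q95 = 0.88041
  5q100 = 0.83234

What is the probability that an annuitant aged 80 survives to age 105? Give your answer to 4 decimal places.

25p80 = (1 − 0.30905) × (1 − 0.38733) × (1 − 0.75195) × (1 − 0.88041) × (1 − 0.83234).
= 0.69095 × 0.61267 × 0.24805 × 0.11959 × 0.16766 = 0.002105.

0.0021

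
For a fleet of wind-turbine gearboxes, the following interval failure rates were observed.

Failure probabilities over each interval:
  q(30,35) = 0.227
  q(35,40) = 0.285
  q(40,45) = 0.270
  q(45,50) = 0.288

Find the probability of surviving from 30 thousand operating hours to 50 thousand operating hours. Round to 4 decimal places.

P(survive 30→50) = (1 − 0.227) × (1 − 0.285) × (1 − 0.270) × (1 − 0.288).
= 0.773 × 0.715 × 0.730 × 0.712 = 0.287269.

0.2873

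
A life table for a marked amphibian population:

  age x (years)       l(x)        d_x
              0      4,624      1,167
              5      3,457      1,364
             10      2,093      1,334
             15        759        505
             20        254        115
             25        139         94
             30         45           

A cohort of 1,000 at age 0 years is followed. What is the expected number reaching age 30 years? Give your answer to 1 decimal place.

9.7

The relevant probability is 45/4,624 = 0.009732.
Expected number = 1,000 × 0.009732 = 9.7.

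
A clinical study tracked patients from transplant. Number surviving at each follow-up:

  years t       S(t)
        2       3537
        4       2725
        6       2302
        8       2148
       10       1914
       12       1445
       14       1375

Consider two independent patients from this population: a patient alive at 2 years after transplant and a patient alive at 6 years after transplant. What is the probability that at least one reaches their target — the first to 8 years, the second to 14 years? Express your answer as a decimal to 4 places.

p₁ = S(8)/S(2) = 2148/3537 = 0.607294; p₂ = S(14)/S(6) = 1375/2302 = 0.597307.
P(at least one) = 1 − (1−p₁)(1−p₂) = 1 − 0.392706 × 0.402693 = 0.841860.

0.8419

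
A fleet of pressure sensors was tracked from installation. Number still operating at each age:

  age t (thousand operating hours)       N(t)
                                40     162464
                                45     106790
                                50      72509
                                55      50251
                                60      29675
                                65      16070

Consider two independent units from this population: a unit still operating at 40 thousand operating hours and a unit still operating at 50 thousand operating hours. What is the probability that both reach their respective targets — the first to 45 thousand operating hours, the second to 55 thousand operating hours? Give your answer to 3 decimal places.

0.456

p₁ = N(45)/N(40) = 106790/162464 = 0.657315; p₂ = N(55)/N(50) = 50251/72509 = 0.693031.
P(both) = p₁ × p₂ = 0.657315 × 0.693031 = 0.455540.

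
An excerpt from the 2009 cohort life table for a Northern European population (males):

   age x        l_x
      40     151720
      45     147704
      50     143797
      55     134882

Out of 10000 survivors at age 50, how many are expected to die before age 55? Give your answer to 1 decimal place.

620.0

The relevant probability is 1 − 134882/143797 = 0.061997.
Expected number = 10000 × 0.061997 = 620.0.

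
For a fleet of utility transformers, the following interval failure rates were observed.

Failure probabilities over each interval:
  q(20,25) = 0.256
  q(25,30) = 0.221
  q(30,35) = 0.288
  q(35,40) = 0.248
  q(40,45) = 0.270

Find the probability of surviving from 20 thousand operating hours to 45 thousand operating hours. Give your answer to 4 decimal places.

0.2265

The overall survival probability is (1 − 0.256) × (1 − 0.221) × (1 − 0.288) × (1 − 0.248) × (1 − 0.270).
= 0.744 × 0.779 × 0.712 × 0.752 × 0.730 = 0.226533.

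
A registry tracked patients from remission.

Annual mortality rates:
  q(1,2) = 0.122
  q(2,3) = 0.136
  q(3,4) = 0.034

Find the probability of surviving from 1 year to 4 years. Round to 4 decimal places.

Chaining the interval survival probabilities: (1 − 0.122) × (1 − 0.136) × (1 − 0.034).
= 0.878 × 0.864 × 0.966 = 0.732800.

0.7328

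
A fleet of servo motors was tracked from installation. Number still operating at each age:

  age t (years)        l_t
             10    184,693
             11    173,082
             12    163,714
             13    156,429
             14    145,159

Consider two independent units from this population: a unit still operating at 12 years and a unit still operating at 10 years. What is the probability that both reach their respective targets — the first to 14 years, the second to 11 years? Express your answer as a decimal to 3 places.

p₁ = l_14/l_12 = 145,159/163,714 = 0.886662; p₂ = l_11/l_10 = 173,082/184,693 = 0.937134.
P(both) = p₁ × p₂ = 0.886662 × 0.937134 = 0.830921.

0.831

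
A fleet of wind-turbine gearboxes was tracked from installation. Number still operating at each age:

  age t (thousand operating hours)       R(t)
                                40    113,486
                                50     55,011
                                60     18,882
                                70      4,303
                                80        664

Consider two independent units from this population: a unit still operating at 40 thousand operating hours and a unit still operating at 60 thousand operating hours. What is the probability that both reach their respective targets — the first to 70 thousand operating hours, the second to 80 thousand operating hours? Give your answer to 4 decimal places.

0.0013

p₁ = R(70)/R(40) = 4,303/113,486 = 0.037917; p₂ = R(80)/R(60) = 664/18,882 = 0.035166.
P(both) = p₁ × p₂ = 0.037917 × 0.035166 = 0.001333.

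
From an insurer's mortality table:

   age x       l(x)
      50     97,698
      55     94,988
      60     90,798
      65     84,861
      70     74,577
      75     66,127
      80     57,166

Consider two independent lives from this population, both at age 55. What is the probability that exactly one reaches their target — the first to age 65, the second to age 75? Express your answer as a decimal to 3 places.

p₁ = l(65)/l(55) = 84,861/94,988 = 0.893387; p₂ = l(75)/l(55) = 66,127/94,988 = 0.696162.
P(exactly one) = p₁(1−p₂) + (1−p₁)p₂ = 0.271445 + 0.074220 = 0.345665.

0.346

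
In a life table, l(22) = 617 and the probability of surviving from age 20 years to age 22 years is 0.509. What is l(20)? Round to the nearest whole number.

l(20) = l(22) / p = 617 / 0.509 = 1212.

1212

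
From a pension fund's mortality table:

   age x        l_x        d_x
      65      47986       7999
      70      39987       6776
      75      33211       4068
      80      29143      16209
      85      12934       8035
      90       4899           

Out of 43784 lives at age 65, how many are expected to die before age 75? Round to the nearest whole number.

The relevant probability is 1 − 33211/47986 = 0.307902.
Expected number = 43784 × 0.307902 = 13481.

13481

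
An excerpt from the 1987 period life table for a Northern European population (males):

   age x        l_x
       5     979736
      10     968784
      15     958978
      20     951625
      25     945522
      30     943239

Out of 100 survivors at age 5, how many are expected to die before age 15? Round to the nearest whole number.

2

The relevant probability is 1 − 958978/979736 = 0.021187.
Expected number = 100 × 0.021187 = 2.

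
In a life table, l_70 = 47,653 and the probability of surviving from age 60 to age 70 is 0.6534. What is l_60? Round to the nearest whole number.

72931

l_60 = l_70 / p = 47,653 / 0.6534 = 72931.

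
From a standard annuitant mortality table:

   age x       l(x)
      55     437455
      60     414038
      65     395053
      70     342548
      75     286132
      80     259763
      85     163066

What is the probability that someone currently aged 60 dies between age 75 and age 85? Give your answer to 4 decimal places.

This is the probability of reaching 75 but not 85, conditional on being alive at 60: (l(75) − l(85)) / l(60).
= (286132 − 163066) / 414038 = 123066 / 414038 = 0.297234.

0.2972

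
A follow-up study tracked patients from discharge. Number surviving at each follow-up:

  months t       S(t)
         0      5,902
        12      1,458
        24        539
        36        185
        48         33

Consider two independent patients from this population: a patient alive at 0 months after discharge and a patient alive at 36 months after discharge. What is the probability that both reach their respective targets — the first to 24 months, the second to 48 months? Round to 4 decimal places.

p₁ = S(24)/S(0) = 539/5,902 = 0.091325; p₂ = S(48)/S(36) = 33/185 = 0.178378.
P(both) = p₁ × p₂ = 0.091325 × 0.178378 = 0.016290.

0.0163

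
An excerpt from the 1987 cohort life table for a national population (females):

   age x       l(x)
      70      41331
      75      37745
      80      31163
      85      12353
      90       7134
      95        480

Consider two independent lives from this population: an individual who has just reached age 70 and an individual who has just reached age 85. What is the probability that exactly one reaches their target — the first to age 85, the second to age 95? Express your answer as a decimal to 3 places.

0.315

p₁ = l(85)/l(70) = 12353/41331 = 0.298880; p₂ = l(95)/l(85) = 480/12353 = 0.038857.
P(exactly one) = p₁(1−p₂) + (1−p₁)p₂ = 0.287266 + 0.027243 = 0.314510.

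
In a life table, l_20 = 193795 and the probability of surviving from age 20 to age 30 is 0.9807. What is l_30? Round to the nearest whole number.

l_30 = l_20 × p = 193795 × 0.9807 = 190055.

190055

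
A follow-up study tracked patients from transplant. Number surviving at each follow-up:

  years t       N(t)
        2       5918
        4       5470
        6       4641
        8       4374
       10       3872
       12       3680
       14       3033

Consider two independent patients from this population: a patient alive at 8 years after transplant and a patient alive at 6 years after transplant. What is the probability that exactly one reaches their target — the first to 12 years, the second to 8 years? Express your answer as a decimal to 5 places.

0.19794

p₁ = N(12)/N(8) = 3680/4374 = 0.841335; p₂ = N(8)/N(6) = 4374/4641 = 0.942469.
P(exactly one) = p₁(1−p₂) + (1−p₁)p₂ = 0.048403 + 0.149537 = 0.197940.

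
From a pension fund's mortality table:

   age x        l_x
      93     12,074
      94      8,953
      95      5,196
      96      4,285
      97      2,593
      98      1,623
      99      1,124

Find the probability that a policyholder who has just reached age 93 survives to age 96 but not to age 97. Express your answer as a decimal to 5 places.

0.14014

We want 3|1q93 = (l_96 − l_97)/l_93.
This is the probability of reaching 96 but not 97, conditional on being alive at 93: (l_96 − l_97) / l_93.
= (4,285 − 2,593) / 12,074 = 1,692 / 12,074 = 0.140136.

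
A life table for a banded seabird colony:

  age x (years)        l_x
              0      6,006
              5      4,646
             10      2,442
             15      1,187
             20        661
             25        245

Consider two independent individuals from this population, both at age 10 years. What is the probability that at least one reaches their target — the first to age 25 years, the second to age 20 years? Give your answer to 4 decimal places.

p₁ = l_25/l_10 = 245/2,442 = 0.100328; p₂ = l_20/l_10 = 661/2,442 = 0.270680.
P(at least one) = 1 − (1−p₁)(1−p₂) = 1 − 0.899672 × 0.729320 = 0.343851.

0.3439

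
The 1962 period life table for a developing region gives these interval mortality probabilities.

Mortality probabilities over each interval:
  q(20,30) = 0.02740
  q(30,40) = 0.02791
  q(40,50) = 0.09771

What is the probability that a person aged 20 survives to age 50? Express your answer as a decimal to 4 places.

Survival from 20 to 50 is the product of surviving each interval: (1 − 0.02740) × (1 − 0.02791) × (1 − 0.09771).
= 0.97260 × 0.97209 × 0.90229 = 0.853074.

0.8531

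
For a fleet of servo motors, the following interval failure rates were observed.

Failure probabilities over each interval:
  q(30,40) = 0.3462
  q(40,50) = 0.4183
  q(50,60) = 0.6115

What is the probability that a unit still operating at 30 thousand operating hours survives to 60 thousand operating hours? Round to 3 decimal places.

0.148

The overall survival probability is (1 − 0.3462) × (1 − 0.4183) × (1 − 0.6115).
= 0.6538 × 0.5817 × 0.3885 = 0.147753.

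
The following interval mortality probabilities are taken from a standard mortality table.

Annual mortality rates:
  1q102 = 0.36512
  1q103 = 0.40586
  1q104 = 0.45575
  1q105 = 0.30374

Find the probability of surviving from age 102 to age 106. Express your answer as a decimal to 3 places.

0.143

Chaining the interval survival probabilities: (1 − 0.36512) × (1 − 0.40586) × (1 − 0.45575) × (1 − 0.30374).
= 0.63488 × 0.59414 × 0.54425 × 0.69626 = 0.142939.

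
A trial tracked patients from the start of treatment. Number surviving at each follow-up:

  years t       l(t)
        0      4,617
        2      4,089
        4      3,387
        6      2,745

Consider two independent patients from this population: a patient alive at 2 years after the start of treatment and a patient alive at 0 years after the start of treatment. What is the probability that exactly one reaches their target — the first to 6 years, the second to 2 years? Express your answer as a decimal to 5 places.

0.36787

p₁ = l(6)/l(2) = 2,745/4,089 = 0.671313; p₂ = l(2)/l(0) = 4,089/4,617 = 0.885640.
P(exactly one) = p₁(1−p₂) + (1−p₁)p₂ = 0.076771 + 0.291098 = 0.367870.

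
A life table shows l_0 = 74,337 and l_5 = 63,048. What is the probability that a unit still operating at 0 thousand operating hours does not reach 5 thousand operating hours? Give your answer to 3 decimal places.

0.152

P(fail before 5 | operational at 0) = 1 − l_5/l_0 = 1 − 63,048/74,337 = (11,289)/74,337 = 0.151862.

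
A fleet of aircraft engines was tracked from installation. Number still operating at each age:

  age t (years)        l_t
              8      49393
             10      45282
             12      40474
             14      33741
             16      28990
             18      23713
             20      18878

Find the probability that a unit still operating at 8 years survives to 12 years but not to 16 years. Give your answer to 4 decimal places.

0.2325

This is the probability of reaching 12 but not 16, conditional on being operational at 8: (l_12 − l_16) / l_8.
= (40474 − 28990) / 49393 = 11484 / 49393 = 0.232503.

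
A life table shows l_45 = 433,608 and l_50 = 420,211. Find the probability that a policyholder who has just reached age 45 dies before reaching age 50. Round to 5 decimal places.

0.03090

P(die before 50 | alive at 45) = 1 − l_50/l_45 = 1 − 420,211/433,608 = (13,397)/433,608 = 0.030897.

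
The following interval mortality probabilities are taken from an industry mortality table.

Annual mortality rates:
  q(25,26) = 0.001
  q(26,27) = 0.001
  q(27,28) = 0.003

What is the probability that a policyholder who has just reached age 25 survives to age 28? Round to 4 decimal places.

P(survive 25→28) = (1 − 0.001) × (1 − 0.001) × (1 − 0.003).
= 0.999 × 0.999 × 0.997 = 0.995007.

0.9950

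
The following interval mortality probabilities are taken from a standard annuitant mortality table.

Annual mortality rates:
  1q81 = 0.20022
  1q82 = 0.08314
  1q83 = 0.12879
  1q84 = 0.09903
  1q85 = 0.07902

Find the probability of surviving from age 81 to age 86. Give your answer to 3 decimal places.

Survival from 81 to 86 is the product of surviving each interval: (1 − 0.20022) × (1 − 0.08314) × (1 − 0.12879) × (1 − 0.09903) × (1 − 0.07902).
= 0.79978 × 0.91686 × 0.87121 × 0.90097 × 0.92098 = 0.530099.

0.530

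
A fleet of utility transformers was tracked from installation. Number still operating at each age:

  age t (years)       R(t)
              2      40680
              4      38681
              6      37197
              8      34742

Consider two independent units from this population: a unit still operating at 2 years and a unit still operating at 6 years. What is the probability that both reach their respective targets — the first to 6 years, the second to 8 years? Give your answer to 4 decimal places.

p₁ = R(6)/R(2) = 37197/40680 = 0.914381; p₂ = R(8)/R(6) = 34742/37197 = 0.934000.
P(both) = p₁ × p₂ = 0.914381 × 0.934000 = 0.854032.

0.8540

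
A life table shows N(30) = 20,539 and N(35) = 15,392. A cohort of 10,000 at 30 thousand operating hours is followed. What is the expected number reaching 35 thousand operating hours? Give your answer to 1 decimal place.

The relevant probability is 15,392/20,539 = 0.749404.
Expected number = 10,000 × 0.749404 = 7494.0.

7494.0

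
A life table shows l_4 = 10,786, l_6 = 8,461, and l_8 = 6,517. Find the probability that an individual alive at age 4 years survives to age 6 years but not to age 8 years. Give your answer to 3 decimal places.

0.180

This is the probability of reaching 6 but not 8, conditional on being alive at 4: (l_6 − l_8) / l_4.
= (8,461 − 6,517) / 10,786 = 1,944 / 10,786 = 0.180234.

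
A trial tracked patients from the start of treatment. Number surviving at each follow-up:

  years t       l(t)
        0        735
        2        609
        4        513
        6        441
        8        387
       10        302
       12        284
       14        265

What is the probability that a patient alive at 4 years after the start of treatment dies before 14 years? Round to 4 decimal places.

0.4834

P(die before 14 | alive at 4) = 1 − l(14)/l(4) = 1 − 265/513 = (248)/513 = 0.483431.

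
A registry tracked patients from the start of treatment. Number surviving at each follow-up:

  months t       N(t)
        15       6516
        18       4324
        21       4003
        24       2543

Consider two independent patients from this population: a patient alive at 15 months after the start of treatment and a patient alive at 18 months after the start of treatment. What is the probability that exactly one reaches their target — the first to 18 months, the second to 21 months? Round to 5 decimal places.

0.36069

p₁ = N(18)/N(15) = 4324/6516 = 0.663597; p₂ = N(21)/N(18) = 4003/4324 = 0.925763.
P(exactly one) = p₁(1−p₂) + (1−p₁)p₂ = 0.049263 + 0.311429 = 0.360693.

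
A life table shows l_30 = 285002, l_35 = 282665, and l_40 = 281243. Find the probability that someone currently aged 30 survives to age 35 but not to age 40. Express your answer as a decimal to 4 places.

0.0050

We want 5|5q30 = (l_35 − l_40)/l_30.
This is the probability of reaching 35 but not 40, conditional on being alive at 30: (l_35 − l_40) / l_30.
= (282665 − 281243) / 285002 = 1422 / 285002 = 0.004989.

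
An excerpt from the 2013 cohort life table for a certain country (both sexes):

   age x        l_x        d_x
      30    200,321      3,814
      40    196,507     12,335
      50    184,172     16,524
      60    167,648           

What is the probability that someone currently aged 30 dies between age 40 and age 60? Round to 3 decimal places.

0.144

This is the probability of reaching 40 but not 60, conditional on being alive at 30: (l_40 − l_60) / l_30.
= (196,507 − 167,648) / 200,321 = 28,859 / 200,321 = 0.144064.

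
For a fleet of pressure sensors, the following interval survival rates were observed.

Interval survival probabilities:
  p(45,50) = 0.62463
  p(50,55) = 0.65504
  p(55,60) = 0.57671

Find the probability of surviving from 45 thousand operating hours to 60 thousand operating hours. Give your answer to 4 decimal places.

0.2360

P(survive 45→60) = 0.62463 × 0.65504 × 0.57671.
= 0.235965.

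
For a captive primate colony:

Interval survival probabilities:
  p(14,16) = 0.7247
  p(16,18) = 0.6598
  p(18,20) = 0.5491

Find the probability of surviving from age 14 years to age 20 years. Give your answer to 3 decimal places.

Survival from 14 to 20 is the product of surviving each interval: 0.7247 × 0.6598 × 0.5491.
= 0.262556.

0.263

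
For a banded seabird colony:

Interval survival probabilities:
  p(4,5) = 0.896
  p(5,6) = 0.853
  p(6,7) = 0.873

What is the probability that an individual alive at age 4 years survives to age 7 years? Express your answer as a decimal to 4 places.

0.6672

The overall survival probability is 0.896 × 0.853 × 0.873.
= 0.667223.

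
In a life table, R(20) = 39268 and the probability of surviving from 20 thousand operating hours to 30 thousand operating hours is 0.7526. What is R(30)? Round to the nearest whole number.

29553

R(30) = R(20) × p = 39268 × 0.7526 = 29553.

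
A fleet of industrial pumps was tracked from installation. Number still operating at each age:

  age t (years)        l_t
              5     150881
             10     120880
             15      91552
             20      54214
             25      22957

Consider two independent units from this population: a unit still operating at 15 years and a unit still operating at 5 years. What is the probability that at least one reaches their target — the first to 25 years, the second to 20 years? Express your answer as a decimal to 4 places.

p₁ = l_25/l_15 = 22957/91552 = 0.250754; p₂ = l_20/l_5 = 54214/150881 = 0.359316.
P(at least one) = 1 − (1−p₁)(1−p₂) = 1 − 0.749246 × 0.640684 = 0.519970.

0.5200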